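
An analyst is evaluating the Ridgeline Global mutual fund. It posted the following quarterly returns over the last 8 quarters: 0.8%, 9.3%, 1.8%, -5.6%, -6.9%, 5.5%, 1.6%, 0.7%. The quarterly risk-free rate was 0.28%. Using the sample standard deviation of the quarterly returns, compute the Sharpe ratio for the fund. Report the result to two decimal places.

Mean return r̄ = 7.20 / 8 = 0.9000%
Σ(r − r̄)² = (0.8 − 0.9000)² + (9.3 − 0.9000)² + … = 196.1600
σ = √[196.1600 / 7] = 5.2937%
Sharpe = (r̄ − rf) / σ = (0.9000 − 0.28) / 5.2937 = 0.6200 / 5.2937 = 0.1171

0.12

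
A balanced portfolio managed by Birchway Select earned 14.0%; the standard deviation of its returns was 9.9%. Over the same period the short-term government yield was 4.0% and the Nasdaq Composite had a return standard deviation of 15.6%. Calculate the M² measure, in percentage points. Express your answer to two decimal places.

Sharpe = (Rp − Rf) / σp = (14.0% − 4.0%) / 9.9% = 1.0101
M² = Rf + Sharpe × σm = 4.0% + 1.0101 × 15.6% = 19.7576%

19.76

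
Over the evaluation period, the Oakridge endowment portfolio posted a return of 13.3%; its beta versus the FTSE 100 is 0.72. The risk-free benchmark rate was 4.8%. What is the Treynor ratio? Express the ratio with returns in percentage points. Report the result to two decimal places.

Treynor = (Rp − Rf) / β = (13.3% − 4.8%) / 0.72 = 8.50 / 0.72 = 11.8056

11.81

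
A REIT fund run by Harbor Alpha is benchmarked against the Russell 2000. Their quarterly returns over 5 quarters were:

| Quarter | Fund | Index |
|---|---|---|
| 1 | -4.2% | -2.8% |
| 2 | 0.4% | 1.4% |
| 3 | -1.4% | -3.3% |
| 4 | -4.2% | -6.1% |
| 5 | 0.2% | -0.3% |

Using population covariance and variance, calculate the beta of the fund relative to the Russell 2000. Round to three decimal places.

0.662

r̄p = -1.8400%,  r̄m = -2.2200%
Cov = Σ(rp − r̄p)(rm − r̄m) / 5 = 4.4152
Var(rm) = Σ(rm − r̄m)² / 5 = 6.6696
β = Cov / Var = 4.4152 / 6.6696 = 0.6620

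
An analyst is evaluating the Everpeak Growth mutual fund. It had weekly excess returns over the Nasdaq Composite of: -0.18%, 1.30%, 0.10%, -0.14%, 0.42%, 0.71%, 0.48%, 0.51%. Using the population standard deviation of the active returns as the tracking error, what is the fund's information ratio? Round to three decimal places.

r̄ = (-0.18 + 1.3 + 0.1 − 0.14 + 0.42 + 0.71 + 0.48 + 0.51) / 8 = 3.200 / 8 = 0.4000%
Σ(r − r̄)² = (-0.18 − 0.4000)² + (1.3 − 0.4000)² + … = 1.6430
σ = √[1.6430 / 8] = 0.4532%
IR = r̄ / tracking error = 0.4000 / 0.4532 = 0.8826

0.883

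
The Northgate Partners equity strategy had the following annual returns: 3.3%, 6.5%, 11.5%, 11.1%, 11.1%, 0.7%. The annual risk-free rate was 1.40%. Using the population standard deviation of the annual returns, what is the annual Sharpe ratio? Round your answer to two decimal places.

r̄ = (3.3 + 6.5 + 11.5 + 11.1 + 11.1 + 0.7) / 6 = 7.3667%
Population σ = √[Σ(r − r̄)² / 6] = √[106.6933 / 6] = √17.7822 = 4.2169%
Sharpe = (r̄ − rf) / σ = (7.3667 − 1.4) / 4.2169 = 5.9667 / 4.2169 = 1.4149

1.41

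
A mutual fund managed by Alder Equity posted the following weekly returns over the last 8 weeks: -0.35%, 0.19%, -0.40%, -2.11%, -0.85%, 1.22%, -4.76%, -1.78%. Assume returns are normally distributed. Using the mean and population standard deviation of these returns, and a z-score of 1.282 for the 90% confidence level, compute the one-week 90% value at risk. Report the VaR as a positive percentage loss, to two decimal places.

r̄ = (-0.35 + 0.19 − 0.4 − 2.11 − 0.85 + 1.22 − 4.76 − 1.78) / 8 = -1.1050%
Population σ = √[Σ(r − r̄)² / 8] = √[23.0394 / 8] = √2.8799 = 1.6970%
VaR = −(r̄ − z·σ) = −(-1.1050 − 1.282 × 1.6970) = −(-3.2806) = 3.2806%

3.28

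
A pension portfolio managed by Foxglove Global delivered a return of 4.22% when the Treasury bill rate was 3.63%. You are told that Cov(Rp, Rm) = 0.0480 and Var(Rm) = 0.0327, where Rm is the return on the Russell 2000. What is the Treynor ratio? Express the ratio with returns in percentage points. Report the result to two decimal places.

β = Cov / Var = 0.0480 / 0.0327 = 1.4679
Treynor = (Rp − Rf) / β = (4.22% − 3.63%) / 1.4679 = 0.59 / 1.4679 = 0.4019

0.40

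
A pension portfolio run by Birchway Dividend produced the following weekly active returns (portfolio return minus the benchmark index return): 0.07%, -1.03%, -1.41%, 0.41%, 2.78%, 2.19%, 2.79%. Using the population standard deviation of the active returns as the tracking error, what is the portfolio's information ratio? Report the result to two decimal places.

r̄ = (0.07 − 1.03 − 1.41 + 0.41 + 2.78 + 2.19 + 2.79) / 7 = 5.800 / 7 = 0.8286%
Population std dev = √[18.7249 / 7] = 1.6355%
IR = r̄ / tracking error = 0.8286 / 1.6355 = 0.5066

0.51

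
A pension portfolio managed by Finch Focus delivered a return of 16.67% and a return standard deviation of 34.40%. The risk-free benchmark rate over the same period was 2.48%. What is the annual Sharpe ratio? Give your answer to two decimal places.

0.41

Sharpe = (Rp − Rf) / σp = (16.67% − 2.48%) / 34.40% = 14.19% / 34.40% = 0.4125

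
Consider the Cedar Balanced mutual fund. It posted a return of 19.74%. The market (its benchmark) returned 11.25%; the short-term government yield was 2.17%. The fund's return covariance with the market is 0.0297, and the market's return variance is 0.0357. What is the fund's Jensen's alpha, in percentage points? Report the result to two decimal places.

β = Cov / Var = 0.0297 / 0.0357 = 0.8319
E[R] = Rf + β(Rm − Rf) = 2.17% + 0.8319 × (11.25% − 2.17%) = 9.7237%
α = Rp − E[R] = 19.74% − 9.7237% = 10.0163

10.02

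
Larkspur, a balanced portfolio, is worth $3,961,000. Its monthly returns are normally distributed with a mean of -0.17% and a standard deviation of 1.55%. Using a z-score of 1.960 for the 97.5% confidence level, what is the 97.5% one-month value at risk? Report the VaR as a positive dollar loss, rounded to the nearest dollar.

Return at the 97.5% tail: μ − z·σ = -0.17% − 1.960 × 1.55% = -0.17 − 3.0380 = -3.2080%
VaR = −(-3.2080%) × $3,961,000 = 3.2080% × $3,961,000 = $127,069

$127,069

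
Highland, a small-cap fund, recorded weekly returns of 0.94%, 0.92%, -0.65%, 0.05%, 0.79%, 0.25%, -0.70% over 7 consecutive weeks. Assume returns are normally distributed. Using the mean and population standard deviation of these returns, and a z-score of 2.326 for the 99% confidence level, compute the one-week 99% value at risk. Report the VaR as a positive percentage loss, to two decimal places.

1.29

r̄ = (0.94 + 0.92 − 0.65 + 0.05 + 0.79 + 0.25 − 0.7) / 7 = 0.2286%
Σ(r − r̄)² = 2.9659; population σ = √(2.9659/7) = 0.6509%
VaR = −(r̄ − z·σ) = −(0.2286 − 2.326 × 0.6509) = −(-1.2854) = 1.2854%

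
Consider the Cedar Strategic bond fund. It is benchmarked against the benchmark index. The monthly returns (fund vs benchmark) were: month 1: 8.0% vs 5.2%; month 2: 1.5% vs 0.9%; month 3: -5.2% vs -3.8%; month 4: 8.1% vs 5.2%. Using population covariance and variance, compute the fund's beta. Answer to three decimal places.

1.476

r̄p = 3.1000%,  r̄m = 1.8750%
Cov = Σ(rp − r̄p)(rm − r̄m) / 4 = 20.3950
Var(rm) = Σ(rm − r̄m)² / 4 = 13.8169
β = Cov / Var = 20.3950 / 13.8169 = 1.4761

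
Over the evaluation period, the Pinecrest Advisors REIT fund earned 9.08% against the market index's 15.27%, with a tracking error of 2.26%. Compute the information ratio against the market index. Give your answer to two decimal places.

-2.74

IR = (Rp − Rb) / TE = (9.08% − 15.27%) / 2.26% = -6.19% / 2.26% = -2.7389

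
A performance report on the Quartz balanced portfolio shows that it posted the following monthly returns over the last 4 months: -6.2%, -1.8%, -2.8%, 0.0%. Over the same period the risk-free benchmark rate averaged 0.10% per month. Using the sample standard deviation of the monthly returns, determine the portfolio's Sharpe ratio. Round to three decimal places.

r̄ = (-6.2 − 1.8 − 2.8 + 0) / 4 = -10.80 / 4 = -2.7000%
Sample σ = √[Σ(r − r̄)² / 3] = √[20.3600 / 3] = √6.7867 = 2.6051%
Sharpe = (r̄ − rf) / σ = (-2.7000 − 0.1) / 2.6051 = -2.8000 / 2.6051 = -1.0748

-1.075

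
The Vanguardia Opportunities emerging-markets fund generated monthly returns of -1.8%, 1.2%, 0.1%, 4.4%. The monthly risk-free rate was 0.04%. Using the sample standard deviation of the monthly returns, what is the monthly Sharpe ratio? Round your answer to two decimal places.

r̄ = (-1.8 + 1.2 + 0.1 + 4.4) / 4 = 3.90 / 4 = 0.9750%
Σ(r − r̄)² = 20.2475; sample σ = √(20.2475/3) = 2.5979%
Sharpe = (r̄ − rf) / σ = (0.9750 − 0.04) / 2.5979 = 0.9350 / 2.5979 = 0.3599

0.36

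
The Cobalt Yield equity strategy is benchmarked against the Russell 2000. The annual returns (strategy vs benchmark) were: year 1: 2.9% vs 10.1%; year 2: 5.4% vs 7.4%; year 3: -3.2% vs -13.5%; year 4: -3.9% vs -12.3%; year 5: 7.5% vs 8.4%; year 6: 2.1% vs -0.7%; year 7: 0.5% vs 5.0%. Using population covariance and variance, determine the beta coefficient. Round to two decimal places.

0.37

r̄p = 1.6143%,  r̄m = 0.6286%
Cov = Σ(rp − r̄p)(rm − r̄m) / 7 = 31.0496
Var(rm) = Σ(rm − r̄m)² / 7 = 83.3706
β = Cov / Var = 31.0496 / 83.3706 = 0.3724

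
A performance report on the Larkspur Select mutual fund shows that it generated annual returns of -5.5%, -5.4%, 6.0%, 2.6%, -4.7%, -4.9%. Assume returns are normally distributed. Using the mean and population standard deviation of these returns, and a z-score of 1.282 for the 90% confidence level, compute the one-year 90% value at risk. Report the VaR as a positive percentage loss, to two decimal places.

Mean return μ = -11.90 / 6 = -1.9833%
Σ(r − μ)² = (-5.5 − (-1.9833))² + (-5.4 − (-1.9833))² + … = 124.6683
σ = √[124.6683 / 6] = 4.5583%
VaR = −(μ − z·σ) = −(-1.9833 − 1.282 × 4.5583) = −(-7.8270) = 7.8270%

7.83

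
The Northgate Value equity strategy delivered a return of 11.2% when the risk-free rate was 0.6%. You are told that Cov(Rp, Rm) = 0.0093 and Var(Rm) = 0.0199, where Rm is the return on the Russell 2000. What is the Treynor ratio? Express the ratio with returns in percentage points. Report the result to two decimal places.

β = Cov / Var = 0.0093 / 0.0199 = 0.4673
Treynor = (Rp − Rf) / β = (11.2% − 0.6%) / 0.4673 = 10.60 / 0.4673 = 22.6835

22.68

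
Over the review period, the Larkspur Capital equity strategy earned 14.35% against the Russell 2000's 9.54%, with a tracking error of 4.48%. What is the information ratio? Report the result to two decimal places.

1.07

IR = (Rp − Rb) / TE = (14.35% − 9.54%) / 4.48% = 4.81% / 4.48% = 1.0737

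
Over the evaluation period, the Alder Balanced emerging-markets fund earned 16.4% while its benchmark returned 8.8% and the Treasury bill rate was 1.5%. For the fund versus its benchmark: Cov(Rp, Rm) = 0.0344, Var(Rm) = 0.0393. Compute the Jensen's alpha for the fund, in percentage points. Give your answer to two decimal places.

8.51

β = Cov / Var = 0.0344 / 0.0393 = 0.8753
E[R] = Rf + β(Rm − Rf) = 1.5% + 0.8753 × (8.8% − 1.5%) = 7.8897%
α = Rp − E[R] = 16.4% − 7.8897% = 8.5103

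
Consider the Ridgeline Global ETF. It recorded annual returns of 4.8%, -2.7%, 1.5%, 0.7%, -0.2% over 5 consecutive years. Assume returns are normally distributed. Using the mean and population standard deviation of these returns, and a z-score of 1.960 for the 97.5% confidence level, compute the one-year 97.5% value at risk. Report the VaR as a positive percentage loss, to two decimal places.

3.96

r̄ = (4.8 − 2.7 + 1.5 + 0.7 − 0.2) / 5 = 0.8200%
Σ(r − r̄)² = (4.8 − 0.8200)² + (-2.7 − 0.8200)² + … = 29.7480
population σ = √(29.7480 / 5) = √5.9496 = 2.4392%
VaR = −(r̄ − z·σ) = −(0.8200 − 1.960 × 2.4392) = −(-3.9608) = 3.9608%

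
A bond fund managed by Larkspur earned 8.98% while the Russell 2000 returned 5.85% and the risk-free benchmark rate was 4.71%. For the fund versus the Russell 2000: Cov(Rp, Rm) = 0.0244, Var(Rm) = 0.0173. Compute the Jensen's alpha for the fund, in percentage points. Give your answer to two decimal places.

2.66

β = Cov / Var = 0.0244 / 0.0173 = 1.4104
E[R] = Rf + β(Rm − Rf) = 4.71% + 1.4104 × (5.85% − 4.71%) = 6.3179%
α = Rp − E[R] = 8.98% − 6.3179% = 2.6621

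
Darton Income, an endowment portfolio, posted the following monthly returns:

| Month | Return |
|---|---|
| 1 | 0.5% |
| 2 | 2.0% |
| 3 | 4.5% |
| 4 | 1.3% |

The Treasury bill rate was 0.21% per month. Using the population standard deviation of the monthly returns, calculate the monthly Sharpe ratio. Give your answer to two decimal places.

1.25

μ = (0.5 + 2 + 4.5 + 1.3) / 4 = 2.0750%
Σ(r − μ)² = 8.9675; population σ = √(8.9675/4) = 1.4973%
Sharpe = (μ − rf) / σ = (2.0750 − 0.21) / 1.4973 = 1.8650 / 1.4973 = 1.2456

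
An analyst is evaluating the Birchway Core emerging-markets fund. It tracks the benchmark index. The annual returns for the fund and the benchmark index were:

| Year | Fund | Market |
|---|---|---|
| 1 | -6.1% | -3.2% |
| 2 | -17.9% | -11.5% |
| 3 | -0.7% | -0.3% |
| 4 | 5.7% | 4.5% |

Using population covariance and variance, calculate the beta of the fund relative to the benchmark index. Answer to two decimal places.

1.49

r̄p = -4.7500%,  r̄m = -2.6250%
Cov = Σ(rp − r̄p)(rm − r̄m) / 4 = 50.3388
Var(rm) = Σ(rm − r̄m)² / 4 = 33.8169
β = Cov / Var = 50.3388 / 33.8169 = 1.4886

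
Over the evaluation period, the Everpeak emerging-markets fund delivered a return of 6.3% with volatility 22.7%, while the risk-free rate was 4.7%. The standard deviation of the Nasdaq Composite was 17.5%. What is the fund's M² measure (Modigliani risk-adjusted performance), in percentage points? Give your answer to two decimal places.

Sharpe = (Rp − Rf) / σp = (6.3% − 4.7%) / 22.7% = 0.0705
M² = Rf + Sharpe × σm = 4.7% + 0.0705 × 17.5% = 5.9338%

5.93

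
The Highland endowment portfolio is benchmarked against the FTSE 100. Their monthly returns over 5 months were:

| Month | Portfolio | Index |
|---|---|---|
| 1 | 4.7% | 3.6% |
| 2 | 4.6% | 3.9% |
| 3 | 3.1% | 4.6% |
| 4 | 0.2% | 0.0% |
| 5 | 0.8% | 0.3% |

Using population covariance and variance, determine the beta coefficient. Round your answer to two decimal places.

0.86

r̄p = 2.6800%,  r̄m = 2.4800%
Cov = Σ(rp − r̄p)(rm − r̄m) / 5 = 3.2256
Var(rm) = Σ(rm − r̄m)² / 5 = 3.7336
β = Cov / Var = 3.2256 / 3.7336 = 0.8639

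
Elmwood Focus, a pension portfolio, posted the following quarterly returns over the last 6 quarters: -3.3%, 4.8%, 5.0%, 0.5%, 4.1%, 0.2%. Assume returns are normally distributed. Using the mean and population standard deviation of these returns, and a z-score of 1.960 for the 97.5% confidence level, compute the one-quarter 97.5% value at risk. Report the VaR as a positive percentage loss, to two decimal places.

4.04

μ = (-3.3 + 4.8 + 5 + 0.5 + 4.1 + 0.2) / 6 = 1.8833%
Σ(r − μ)² = (-3.3 − 1.8833)² + (4.8 − 1.8833)² + (5 − 1.8833)² + … = 54.7483
population σ = √(54.7483 / 6) = √9.1247 = 3.0207%
VaR = −(μ − z·σ) = −(1.8833 − 1.960 × 3.0207) = −(-4.0373) = 4.0373%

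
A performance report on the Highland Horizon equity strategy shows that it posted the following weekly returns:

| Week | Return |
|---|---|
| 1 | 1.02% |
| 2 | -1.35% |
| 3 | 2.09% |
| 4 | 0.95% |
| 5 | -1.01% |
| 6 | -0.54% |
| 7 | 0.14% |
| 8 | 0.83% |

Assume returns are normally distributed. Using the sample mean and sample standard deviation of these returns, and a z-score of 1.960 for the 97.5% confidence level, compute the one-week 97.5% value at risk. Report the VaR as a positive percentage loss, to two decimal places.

r̄ = (1.02 − 1.35 + 2.09 + 0.95 − 1.01 − 0.54 + 0.14 + 0.83) / 8 = 2.130 / 8 = 0.2663%
Sample std dev = √[9.5866 / 7] = 1.1703%
VaR = −(r̄ − z·σ) = −(0.2663 − 1.960 × 1.1703) = −(-2.0275) = 2.0275%

2.03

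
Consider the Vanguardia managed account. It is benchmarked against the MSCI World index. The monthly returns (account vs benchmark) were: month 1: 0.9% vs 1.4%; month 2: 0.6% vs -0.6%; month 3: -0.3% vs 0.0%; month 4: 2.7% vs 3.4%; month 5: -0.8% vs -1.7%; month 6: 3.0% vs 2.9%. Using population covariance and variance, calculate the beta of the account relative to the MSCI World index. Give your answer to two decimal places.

r̄p = 1.0167%,  r̄m = 0.9000%
Cov = Σ(rp − r̄p)(rm − r̄m) / 6 = 2.4417
Var(rm) = Σ(rm − r̄m)² / 6 = 3.3867
β = Cov / Var = 2.4417 / 3.3867 = 0.7210

0.72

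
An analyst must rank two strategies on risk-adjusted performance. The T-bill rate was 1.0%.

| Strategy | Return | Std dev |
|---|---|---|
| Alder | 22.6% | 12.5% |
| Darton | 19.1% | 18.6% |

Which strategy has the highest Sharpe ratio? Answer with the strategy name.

Alder

Alder: Sharpe ratio = (22.6% − 1.0%) / 12.5% = 1.728
Darton: Sharpe ratio = (19.1% − 1.0%) / 18.6% = 0.973
Highest: Alder (1.728).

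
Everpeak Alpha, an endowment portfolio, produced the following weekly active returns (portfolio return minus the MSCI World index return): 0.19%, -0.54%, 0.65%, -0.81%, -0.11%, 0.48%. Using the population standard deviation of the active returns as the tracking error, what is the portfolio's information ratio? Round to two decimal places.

-0.04

r̄ = (0.19 − 0.54 + 0.65 − 0.81 − 0.11 + 0.48) / 6 = -0.0233%
Population std dev = √[1.6455 / 6] = 0.5237%
IR = r̄ / tracking error = -0.0233 / 0.5237 = -0.0445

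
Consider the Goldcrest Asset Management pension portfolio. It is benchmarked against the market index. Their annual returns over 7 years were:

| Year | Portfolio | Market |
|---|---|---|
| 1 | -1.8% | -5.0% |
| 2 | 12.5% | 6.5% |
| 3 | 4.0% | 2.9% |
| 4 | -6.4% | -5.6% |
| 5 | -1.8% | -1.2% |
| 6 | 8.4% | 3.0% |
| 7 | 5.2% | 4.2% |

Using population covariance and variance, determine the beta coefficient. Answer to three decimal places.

r̄p = 2.8714%,  r̄m = 0.6857%
Cov = Σ(rp − r̄p)(rm − r̄m) / 7 = 24.7296
Var(rm) = Σ(rm − r̄m)² / 7 = 18.8298
β = Cov / Var = 24.7296 / 18.8298 = 1.3133

1.313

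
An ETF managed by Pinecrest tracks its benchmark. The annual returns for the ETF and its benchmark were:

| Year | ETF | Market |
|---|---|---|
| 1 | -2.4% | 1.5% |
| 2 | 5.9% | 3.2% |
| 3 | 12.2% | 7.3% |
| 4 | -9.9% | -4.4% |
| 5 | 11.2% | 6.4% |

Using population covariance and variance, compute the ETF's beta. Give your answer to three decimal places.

1.979

r̄p = 3.4000%,  r̄m = 2.8000%
Cov = Σ(rp − r̄p)(rm − r̄m) / 5 = 34.3960
Var(rm) = Σ(rm − r̄m)² / 5 = 17.3800
β = Cov / Var = 34.3960 / 17.3800 = 1.9791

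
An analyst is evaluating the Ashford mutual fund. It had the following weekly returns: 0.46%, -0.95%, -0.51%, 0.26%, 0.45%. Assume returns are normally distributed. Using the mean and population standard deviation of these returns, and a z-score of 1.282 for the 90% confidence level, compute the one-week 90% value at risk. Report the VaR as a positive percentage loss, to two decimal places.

Mean return r̄ = -0.290 / 5 = -0.0580%
Σ(r − r̄)² = 1.6275; population σ = √(1.6275/5) = 0.5705%
VaR = −(r̄ − z·σ) = −(-0.0580 − 1.282 × 0.5705) = −(-0.7894) = 0.7894%

0.79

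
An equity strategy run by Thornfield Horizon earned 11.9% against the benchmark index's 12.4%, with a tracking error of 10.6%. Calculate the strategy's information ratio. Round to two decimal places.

IR = (Rp − Rb) / TE = (11.9% − 12.4%) / 10.6% = -0.50% / 10.6% = -0.0472

-0.05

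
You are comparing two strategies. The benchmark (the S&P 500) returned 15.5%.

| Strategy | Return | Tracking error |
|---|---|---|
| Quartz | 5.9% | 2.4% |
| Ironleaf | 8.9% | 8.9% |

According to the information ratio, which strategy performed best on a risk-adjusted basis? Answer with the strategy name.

Quartz: IR = (5.9% − 15.5%) / 2.4% = -4.000
Ironleaf: IR = (8.9% − 15.5%) / 8.9% = -0.742
Highest: Ironleaf (-0.742).

Ironleaf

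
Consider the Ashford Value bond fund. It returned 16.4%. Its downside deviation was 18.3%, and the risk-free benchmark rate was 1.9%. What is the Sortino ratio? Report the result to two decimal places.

Sortino = (Rp − Rf) / σd = (16.4% − 1.9%) / 18.3% = 14.50% / 18.3% = 0.7923

0.79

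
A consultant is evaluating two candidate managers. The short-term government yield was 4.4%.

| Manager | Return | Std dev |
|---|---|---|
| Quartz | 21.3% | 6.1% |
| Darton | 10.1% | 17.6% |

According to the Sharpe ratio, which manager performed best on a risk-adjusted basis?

Quartz

Quartz: Sharpe ratio = (21.3% − 4.4%) / 6.1% = 2.770
Darton: Sharpe ratio = (10.1% − 4.4%) / 17.6% = 0.324
Highest: Quartz (2.770).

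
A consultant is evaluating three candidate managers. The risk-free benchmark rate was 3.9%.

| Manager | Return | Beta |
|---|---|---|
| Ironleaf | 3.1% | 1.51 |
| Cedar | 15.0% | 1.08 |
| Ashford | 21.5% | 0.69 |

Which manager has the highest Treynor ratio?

Ironleaf: Treynor = (3.1% − 3.9%) / 1.51 = -0.530
Cedar: Treynor = (15.0% − 3.9%) / 1.08 = 10.278
Ashford: Treynor = (21.5% − 3.9%) / 0.69 = 25.507
Highest: Ashford (25.507).

Ashford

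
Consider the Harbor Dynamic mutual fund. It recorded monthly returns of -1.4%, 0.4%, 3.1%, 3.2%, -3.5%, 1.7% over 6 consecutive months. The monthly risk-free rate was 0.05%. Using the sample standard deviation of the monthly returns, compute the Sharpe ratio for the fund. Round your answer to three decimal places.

0.201

Mean return μ = 3.50 / 6 = 0.5833%
Σ(r − μ)² = 35.0683; sample σ = √(35.0683/5) = 2.6483%
Sharpe = (μ − rf) / σ = (0.5833 − 0.05) / 2.6483 = 0.5333 / 2.6483 = 0.2014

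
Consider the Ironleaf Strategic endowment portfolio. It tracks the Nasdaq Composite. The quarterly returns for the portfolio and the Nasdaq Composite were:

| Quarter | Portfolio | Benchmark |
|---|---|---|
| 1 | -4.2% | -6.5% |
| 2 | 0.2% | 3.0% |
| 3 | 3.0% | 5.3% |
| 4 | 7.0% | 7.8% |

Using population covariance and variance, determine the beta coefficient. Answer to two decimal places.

r̄p = 1.5000%,  r̄m = 2.4000%
Cov = Σ(rp − r̄p)(rm − r̄m) / 4 = 21.0000
Var(rm) = Σ(rm − r̄m)² / 4 = 29.2850
β = Cov / Var = 21.0000 / 29.2850 = 0.7171

0.72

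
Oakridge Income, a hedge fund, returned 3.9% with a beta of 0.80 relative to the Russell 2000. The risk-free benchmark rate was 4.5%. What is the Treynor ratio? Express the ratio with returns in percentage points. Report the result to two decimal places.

-0.75

Treynor = (Rp − Rf) / β = (3.9% − 4.5%) / 0.80 = -0.60 / 0.80 = -0.7500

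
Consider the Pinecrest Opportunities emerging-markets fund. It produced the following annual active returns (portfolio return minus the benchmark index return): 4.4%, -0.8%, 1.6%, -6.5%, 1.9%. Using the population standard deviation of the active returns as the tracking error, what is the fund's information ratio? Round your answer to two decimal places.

Mean return r̄ = 0.60 / 5 = 0.1200%
Population σ = √[Σ(r − r̄)² / 5] = √[68.3480 / 5] = √13.6696 = 3.6972%
IR = r̄ / tracking error = 0.1200 / 3.6972 = 0.0325

0.03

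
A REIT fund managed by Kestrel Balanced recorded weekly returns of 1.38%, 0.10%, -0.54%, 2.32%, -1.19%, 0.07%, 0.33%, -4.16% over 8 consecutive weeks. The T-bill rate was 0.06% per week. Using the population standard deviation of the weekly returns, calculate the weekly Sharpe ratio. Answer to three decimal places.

r̄ = (1.38 + 0.1 − 0.54 + 2.32 − 1.19 + 0.07 + 0.33 − 4.16) / 8 = -1.690 / 8 = -0.2113%
Σ(r − r̄)² = (1.38 − (-0.2113))² + (0.1 − (-0.2113))² + … = 26.0669
σ = √[26.0669 / 8] = 1.8051%
Sharpe = (r̄ − rf) / σ = (-0.2113 − 0.06) / 1.8051 = -0.2713 / 1.8051 = -0.1503

-0.150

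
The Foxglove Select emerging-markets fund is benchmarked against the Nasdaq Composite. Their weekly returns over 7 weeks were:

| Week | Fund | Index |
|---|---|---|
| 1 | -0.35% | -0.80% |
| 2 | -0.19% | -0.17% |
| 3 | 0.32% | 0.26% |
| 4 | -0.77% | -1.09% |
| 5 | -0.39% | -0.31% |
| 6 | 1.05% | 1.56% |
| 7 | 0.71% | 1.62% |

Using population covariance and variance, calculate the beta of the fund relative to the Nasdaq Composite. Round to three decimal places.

0.591

r̄p = 0.0543%,  r̄m = 0.1529%
Cov = Σ(rp − r̄p)(rm − r̄m) / 7 = 0.5837
Var(rm) = Σ(rm − r̄m)² / 7 = 0.9879
β = Cov / Var = 0.5837 / 0.9879 = 0.5908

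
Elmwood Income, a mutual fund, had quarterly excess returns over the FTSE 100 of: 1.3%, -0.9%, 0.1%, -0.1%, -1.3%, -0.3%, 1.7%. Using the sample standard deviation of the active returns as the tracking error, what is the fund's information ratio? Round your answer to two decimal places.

0.07

r̄ = (1.3 − 0.9 + 0.1 − 0.1 − 1.3 − 0.3 + 1.7) / 7 = 0.50 / 7 = 0.0714%
Σ(r − r̄)² = 7.1543; sample σ = √(7.1543/6) = 1.0920%
IR = r̄ / tracking error = 0.0714 / 1.0920 = 0.0654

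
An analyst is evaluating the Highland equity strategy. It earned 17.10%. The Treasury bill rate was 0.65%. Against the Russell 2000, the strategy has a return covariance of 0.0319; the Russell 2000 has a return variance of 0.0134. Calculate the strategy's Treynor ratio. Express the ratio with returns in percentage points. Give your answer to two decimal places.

6.91

β = Cov / Var = 0.0319 / 0.0134 = 2.3806
Treynor = (Rp − Rf) / β = (17.10% − 0.65%) / 2.3806 = 16.45 / 2.3806 = 6.9100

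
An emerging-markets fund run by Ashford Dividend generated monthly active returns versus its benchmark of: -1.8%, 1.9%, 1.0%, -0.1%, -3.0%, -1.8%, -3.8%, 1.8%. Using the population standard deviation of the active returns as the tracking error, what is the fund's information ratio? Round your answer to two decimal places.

μ = (-1.8 + 1.9 + 1 − 0.1 − 3 − 1.8 − 3.8 + 1.8) / 8 = -0.7250%
Population σ = √[Σ(r − μ)² / 8] = √[33.5750 / 8] = √4.1969 = 2.0486%
IR = μ / tracking error = -0.7250 / 2.0486 = -0.3539

-0.35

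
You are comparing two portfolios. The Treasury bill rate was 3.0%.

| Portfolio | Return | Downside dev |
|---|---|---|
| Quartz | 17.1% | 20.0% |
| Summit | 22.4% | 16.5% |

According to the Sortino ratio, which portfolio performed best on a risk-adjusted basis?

Quartz: Sortino ratio = (17.1% − 3.0%) / 20.0% = 0.705
Summit: Sortino ratio = (22.4% − 3.0%) / 16.5% = 1.176
Highest: Summit (1.176).

Summit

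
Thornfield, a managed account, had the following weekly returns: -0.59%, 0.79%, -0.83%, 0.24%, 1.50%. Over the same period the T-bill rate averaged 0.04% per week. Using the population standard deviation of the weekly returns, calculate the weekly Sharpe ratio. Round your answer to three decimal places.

r̄ = (-0.59 + 0.79 − 0.83 + 0.24 + 1.5) / 5 = 1.110 / 5 = 0.2220%
Σ(r − r̄)² = (-0.59 − 0.2220)² + (0.79 − 0.2220)² + … = 3.7223
population σ = √(3.7223 / 5) = √0.7445 = 0.8628%
Sharpe = (r̄ − rf) / σ = (0.2220 − 0.04) / 0.8628 = 0.1820 / 0.8628 = 0.2109

0.211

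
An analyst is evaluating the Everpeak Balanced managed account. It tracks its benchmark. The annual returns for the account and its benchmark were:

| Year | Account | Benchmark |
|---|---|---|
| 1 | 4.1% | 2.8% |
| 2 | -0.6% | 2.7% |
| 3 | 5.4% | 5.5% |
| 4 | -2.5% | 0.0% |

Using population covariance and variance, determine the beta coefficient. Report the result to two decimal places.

1.45

r̄p = 1.6000%,  r̄m = 2.7500%
Cov = Σ(rp − r̄p)(rm − r̄m) / 4 = 5.4900
Var(rm) = Σ(rm − r̄m)² / 4 = 3.7825
β = Cov / Var = 5.4900 / 3.7825 = 1.4514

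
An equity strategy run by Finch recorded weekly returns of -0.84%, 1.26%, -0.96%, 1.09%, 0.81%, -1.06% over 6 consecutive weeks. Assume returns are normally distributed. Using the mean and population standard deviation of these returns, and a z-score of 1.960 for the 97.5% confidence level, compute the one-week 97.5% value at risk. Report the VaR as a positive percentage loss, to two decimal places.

1.94

r̄ = (-0.84 + 1.26 − 0.96 + 1.09 + 0.81 − 1.06) / 6 = 0.300 / 6 = 0.0500%
Σ(r − r̄)² = (-0.84 − 0.0500)² + (1.26 − 0.0500)² + (-0.96 − 0.0500)² + … = 6.1676
population σ = √(6.1676 / 6) = √1.0279 = 1.0139%
VaR = −(r̄ − z·σ) = −(0.0500 − 1.960 × 1.0139) = −(-1.9372) = 1.9372%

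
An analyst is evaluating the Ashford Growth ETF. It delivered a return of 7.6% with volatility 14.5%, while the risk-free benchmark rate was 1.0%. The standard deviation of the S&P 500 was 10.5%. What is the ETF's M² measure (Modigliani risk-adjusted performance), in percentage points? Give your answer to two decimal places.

Sharpe = (Rp − Rf) / σp = (7.6% − 1.0%) / 14.5% = 0.4552
M² = Rf + Sharpe × σm = 1.0% + 0.4552 × 10.5% = 5.7796%

5.78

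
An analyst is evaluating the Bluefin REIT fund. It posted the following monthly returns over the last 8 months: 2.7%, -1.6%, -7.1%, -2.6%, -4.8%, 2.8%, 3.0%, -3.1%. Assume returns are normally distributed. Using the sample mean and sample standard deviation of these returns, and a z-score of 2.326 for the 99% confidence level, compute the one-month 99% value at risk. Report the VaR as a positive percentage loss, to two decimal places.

10.23

Mean return r̄ = -10.70 / 8 = -1.3375%
Sample σ = √[Σ(r − r̄)² / 7] = √[102.1988 / 7] = √14.5998 = 3.8210%
VaR = −(r̄ − z·σ) = −(-1.3375 − 2.326 × 3.8210) = −(-10.2251) = 10.2251%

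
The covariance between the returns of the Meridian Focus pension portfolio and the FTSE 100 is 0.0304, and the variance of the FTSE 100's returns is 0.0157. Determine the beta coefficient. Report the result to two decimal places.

β = Cov(Rp, Rm) / Var(Rm) = 0.0304 / 0.0157 = 1.9363

1.94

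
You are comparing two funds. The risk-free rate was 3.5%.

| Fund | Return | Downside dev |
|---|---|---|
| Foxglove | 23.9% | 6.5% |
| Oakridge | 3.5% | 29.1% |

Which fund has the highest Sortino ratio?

Foxglove: Sortino ratio = (23.9% − 3.5%) / 6.5% = 3.138
Oakridge: Sortino ratio = (3.5% − 3.5%) / 29.1% = 0.000
Highest: Foxglove (3.138).

Foxglove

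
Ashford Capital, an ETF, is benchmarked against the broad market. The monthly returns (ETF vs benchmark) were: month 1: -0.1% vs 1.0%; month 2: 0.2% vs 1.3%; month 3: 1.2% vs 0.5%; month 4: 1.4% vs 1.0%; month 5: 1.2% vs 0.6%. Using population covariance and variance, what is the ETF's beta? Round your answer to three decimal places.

-1.290

r̄p = 0.7800%,  r̄m = 0.8800%
Cov = Σ(rp − r̄p)(rm − r̄m) / 5 = -0.1104
Var(rm) = Σ(rm − r̄m)² / 5 = 0.0856
β = Cov / Var = -0.1104 / 0.0856 = -1.2897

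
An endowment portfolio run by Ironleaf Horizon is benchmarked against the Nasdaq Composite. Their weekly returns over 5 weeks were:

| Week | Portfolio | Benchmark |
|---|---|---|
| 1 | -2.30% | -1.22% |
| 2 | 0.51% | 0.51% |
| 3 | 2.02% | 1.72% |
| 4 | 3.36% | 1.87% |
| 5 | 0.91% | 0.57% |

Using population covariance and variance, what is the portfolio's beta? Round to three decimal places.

r̄p = 0.9000%,  r̄m = 0.6900%
Cov = Σ(rp − r̄p)(rm − r̄m) / 5 = 2.0475
Var(rm) = Σ(rm − r̄m)² / 5 = 1.2296
β = Cov / Var = 2.0475 / 1.2296 = 1.6652

1.665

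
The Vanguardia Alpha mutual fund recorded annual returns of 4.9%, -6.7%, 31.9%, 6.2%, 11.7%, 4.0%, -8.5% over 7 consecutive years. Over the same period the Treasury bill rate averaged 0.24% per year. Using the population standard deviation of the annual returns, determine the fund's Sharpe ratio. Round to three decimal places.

μ = (4.9 − 6.7 + 31.9 + 6.2 + 11.7 + 4 − 8.5) / 7 = 6.2143%
Population std dev = √[1079.7686 / 7] = 12.4198%
Sharpe = (μ − rf) / σ = (6.2143 − 0.24) / 12.4198 = 5.9743 / 12.4198 = 0.4810

0.481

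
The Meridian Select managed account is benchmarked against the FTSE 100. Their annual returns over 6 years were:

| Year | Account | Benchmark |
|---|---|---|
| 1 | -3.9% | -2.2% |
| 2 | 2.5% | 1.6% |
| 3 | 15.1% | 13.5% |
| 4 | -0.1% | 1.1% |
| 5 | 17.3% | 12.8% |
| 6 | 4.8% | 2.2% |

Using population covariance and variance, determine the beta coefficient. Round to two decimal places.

1.26

r̄p = 5.9500%,  r̄m = 4.8333%
Cov = Σ(rp − r̄p)(rm − r̄m) / 6 = 45.9617
Var(rm) = Σ(rm − r̄m)² / 6 = 36.5622
β = Cov / Var = 45.9617 / 36.5622 = 1.2571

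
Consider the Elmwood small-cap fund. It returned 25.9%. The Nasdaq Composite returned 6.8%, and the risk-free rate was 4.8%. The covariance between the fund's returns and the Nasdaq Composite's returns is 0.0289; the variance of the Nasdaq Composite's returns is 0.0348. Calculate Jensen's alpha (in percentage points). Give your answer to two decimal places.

19.44

β = Cov / Var = 0.0289 / 0.0348 = 0.8305
E[R] = Rf + β(Rm − Rf) = 4.8% + 0.8305 × (6.8% − 4.8%) = 6.4610%
α = Rp − E[R] = 25.9% − 6.4610% = 19.4390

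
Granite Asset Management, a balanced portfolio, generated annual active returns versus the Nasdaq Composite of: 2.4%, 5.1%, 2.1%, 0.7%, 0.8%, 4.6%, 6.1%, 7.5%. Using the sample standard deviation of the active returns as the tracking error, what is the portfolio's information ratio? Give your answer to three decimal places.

1.451

r̄ = (2.4 + 5.1 + 2.1 + 0.7 + 0.8 + 4.6 + 6.1 + 7.5) / 8 = 3.6625%
Σ(r − r̄)² = (2.4 − 3.6625)² + (5.1 − 3.6625)² + (2.1 − 3.6625)² + … = 44.6188
sample σ = √(44.6188 / 7) = √6.3741 = 2.5247%
IR = r̄ / tracking error = 3.6625 / 2.5247 = 1.4507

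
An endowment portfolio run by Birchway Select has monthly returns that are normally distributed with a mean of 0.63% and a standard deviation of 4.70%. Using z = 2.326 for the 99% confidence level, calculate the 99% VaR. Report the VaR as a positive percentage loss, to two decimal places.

10.30

VaR (as % loss) = −(μ − z·σ) = −(0.63% − 2.326 × 4.70%) = −(-10.3022%) = 10.3022%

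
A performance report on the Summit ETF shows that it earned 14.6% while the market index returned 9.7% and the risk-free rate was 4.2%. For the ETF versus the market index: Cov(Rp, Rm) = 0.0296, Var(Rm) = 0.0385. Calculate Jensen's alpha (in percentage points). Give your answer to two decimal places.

6.17

β = Cov / Var = 0.0296 / 0.0385 = 0.7688
E[R] = Rf + β(Rm − Rf) = 4.2% + 0.7688 × (9.7% − 4.2%) = 8.4284%
α = Rp − E[R] = 14.6% − 8.4284% = 6.1716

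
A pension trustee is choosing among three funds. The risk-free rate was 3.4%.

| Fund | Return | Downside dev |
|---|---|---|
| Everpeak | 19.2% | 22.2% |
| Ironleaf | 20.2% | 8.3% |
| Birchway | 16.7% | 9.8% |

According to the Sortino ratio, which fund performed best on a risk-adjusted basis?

Everpeak: Sortino ratio = (19.2% − 3.4%) / 22.2% = 0.712
Ironleaf: Sortino ratio = (20.2% − 3.4%) / 8.3% = 2.024
Birchway: Sortino ratio = (16.7% − 3.4%) / 9.8% = 1.357
Highest: Ironleaf (2.024).

Ironleaf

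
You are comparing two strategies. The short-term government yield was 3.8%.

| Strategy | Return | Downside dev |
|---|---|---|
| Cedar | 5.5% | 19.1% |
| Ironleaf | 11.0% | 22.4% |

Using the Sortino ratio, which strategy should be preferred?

Ironleaf

Cedar: Sortino ratio = (5.5% − 3.8%) / 19.1% = 0.089
Ironleaf: Sortino ratio = (11.0% − 3.8%) / 22.4% = 0.321
Highest: Ironleaf (0.321).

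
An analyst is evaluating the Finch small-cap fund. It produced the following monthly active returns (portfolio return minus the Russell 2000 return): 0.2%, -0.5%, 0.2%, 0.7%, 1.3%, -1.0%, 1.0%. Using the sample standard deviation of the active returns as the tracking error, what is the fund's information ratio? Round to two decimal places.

0.33

r̄ = (0.2 − 0.5 + 0.2 + 0.7 + 1.3 − 1 + 1) / 7 = 0.2714%
Σ(r − r̄)² = (0.2 − 0.2714)² + (-0.5 − 0.2714)² + … = 3.9943
σ = √[3.9943 / 6] = 0.8159%
IR = r̄ / tracking error = 0.2714 / 0.8159 = 0.3326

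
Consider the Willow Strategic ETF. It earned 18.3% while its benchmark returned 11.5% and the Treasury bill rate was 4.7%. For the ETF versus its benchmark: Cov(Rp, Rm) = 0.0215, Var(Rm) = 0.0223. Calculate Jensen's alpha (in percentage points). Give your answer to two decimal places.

β = Cov / Var = 0.0215 / 0.0223 = 0.9641
E[R] = Rf + β(Rm − Rf) = 4.7% + 0.9641 × (11.5% − 4.7%) = 11.2559%
α = Rp − E[R] = 18.3% − 11.2559% = 7.0441

7.04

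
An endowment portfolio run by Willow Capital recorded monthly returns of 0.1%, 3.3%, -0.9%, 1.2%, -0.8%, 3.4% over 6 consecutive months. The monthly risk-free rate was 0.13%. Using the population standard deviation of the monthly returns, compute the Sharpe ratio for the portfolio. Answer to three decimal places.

r̄ = (0.1 + 3.3 − 0.9 + 1.2 − 0.8 + 3.4) / 6 = 1.0500%
Population std dev = √[18.7350 / 6] = 1.7671%
Sharpe = (r̄ − rf) / σ = (1.0500 − 0.13) / 1.7671 = 0.9200 / 1.7671 = 0.5206

0.521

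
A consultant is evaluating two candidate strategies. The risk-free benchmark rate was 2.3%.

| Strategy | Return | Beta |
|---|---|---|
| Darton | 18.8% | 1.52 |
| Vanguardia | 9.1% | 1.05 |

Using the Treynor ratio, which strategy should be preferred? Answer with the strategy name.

Darton

Darton: Treynor = (18.8% − 2.3%) / 1.52 = 10.855
Vanguardia: Treynor = (9.1% − 2.3%) / 1.05 = 6.476
Highest: Darton (10.855).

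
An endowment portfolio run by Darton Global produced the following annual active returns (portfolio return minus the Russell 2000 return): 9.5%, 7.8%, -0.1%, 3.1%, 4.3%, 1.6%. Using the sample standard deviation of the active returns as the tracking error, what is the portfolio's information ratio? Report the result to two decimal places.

1.19

μ = (9.5 + 7.8 − 0.1 + 3.1 + 4.3 + 1.6) / 6 = 4.3667%
Sample σ = √[Σ(r − μ)² / 5] = √[67.3533 / 5] = √13.4707 = 3.6702%
IR = μ / tracking error = 4.3667 / 3.6702 = 1.1898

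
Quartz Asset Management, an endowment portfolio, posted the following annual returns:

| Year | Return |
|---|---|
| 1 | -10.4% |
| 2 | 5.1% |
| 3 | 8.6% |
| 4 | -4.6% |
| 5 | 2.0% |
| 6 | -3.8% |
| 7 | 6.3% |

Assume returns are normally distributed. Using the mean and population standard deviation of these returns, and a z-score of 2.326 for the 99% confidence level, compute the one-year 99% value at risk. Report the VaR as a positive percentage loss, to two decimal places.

μ = (-10.4 + 5.1 + 8.6 − 4.6 + 2 − 3.8 + 6.3) / 7 = 3.20 / 7 = 0.4571%
Population σ = √[Σ(r − μ)² / 7] = √[285.9571 / 7] = √40.8510 = 6.3915%
VaR = −(μ − z·σ) = −(0.4571 − 2.326 × 6.3915) = −(-14.4095) = 14.4095%

14.41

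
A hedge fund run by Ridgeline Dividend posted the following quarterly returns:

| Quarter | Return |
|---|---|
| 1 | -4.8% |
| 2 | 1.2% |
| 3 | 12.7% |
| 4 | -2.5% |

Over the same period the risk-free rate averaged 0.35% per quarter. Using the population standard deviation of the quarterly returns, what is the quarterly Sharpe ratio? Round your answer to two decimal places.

r̄ = (-4.8 + 1.2 + 12.7 − 2.5) / 4 = 6.60 / 4 = 1.6500%
Population std dev = √[181.1300 / 4] = 6.7292%
Sharpe = (r̄ − rf) / σ = (1.6500 − 0.35) / 6.7292 = 1.3000 / 6.7292 = 0.1932

0.19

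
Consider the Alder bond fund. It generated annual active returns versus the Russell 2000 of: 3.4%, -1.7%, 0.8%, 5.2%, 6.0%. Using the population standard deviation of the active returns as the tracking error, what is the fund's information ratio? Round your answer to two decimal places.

Mean return r̄ = 13.70 / 5 = 2.7400%
Population σ = √[Σ(r − r̄)² / 5] = √[40.5920 / 5] = √8.1184 = 2.8493%
IR = r̄ / tracking error = 2.7400 / 2.8493 = 0.9616

0.96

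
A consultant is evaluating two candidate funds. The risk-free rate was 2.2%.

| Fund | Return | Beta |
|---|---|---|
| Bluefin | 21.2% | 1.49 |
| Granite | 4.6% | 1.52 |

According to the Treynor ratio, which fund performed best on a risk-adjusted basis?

Bluefin: Treynor = (21.2% − 2.2%) / 1.49 = 12.752
Granite: Treynor = (4.6% − 2.2%) / 1.52 = 1.579
Highest: Bluefin (12.752).

Bluefin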